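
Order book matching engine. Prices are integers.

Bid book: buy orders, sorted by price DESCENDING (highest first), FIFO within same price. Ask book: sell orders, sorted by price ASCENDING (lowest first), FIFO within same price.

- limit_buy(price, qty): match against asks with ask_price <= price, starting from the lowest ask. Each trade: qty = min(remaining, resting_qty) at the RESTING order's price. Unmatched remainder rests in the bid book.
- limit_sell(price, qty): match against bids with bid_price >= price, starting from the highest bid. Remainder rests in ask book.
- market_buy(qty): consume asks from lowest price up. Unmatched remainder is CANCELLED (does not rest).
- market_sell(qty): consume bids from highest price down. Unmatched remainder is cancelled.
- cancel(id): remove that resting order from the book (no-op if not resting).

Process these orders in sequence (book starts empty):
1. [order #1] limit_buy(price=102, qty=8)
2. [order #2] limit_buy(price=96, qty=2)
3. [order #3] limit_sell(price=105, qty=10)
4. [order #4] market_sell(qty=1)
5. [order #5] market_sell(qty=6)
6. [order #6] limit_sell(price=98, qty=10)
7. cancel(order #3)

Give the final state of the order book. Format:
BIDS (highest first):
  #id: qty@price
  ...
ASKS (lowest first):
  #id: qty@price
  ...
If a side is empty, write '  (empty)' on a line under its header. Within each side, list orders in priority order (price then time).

Answer: BIDS (highest first):
  #2: 2@96
ASKS (lowest first):
  #6: 9@98

Derivation:
After op 1 [order #1] limit_buy(price=102, qty=8): fills=none; bids=[#1:8@102] asks=[-]
After op 2 [order #2] limit_buy(price=96, qty=2): fills=none; bids=[#1:8@102 #2:2@96] asks=[-]
After op 3 [order #3] limit_sell(price=105, qty=10): fills=none; bids=[#1:8@102 #2:2@96] asks=[#3:10@105]
After op 4 [order #4] market_sell(qty=1): fills=#1x#4:1@102; bids=[#1:7@102 #2:2@96] asks=[#3:10@105]
After op 5 [order #5] market_sell(qty=6): fills=#1x#5:6@102; bids=[#1:1@102 #2:2@96] asks=[#3:10@105]
After op 6 [order #6] limit_sell(price=98, qty=10): fills=#1x#6:1@102; bids=[#2:2@96] asks=[#6:9@98 #3:10@105]
After op 7 cancel(order #3): fills=none; bids=[#2:2@96] asks=[#6:9@98]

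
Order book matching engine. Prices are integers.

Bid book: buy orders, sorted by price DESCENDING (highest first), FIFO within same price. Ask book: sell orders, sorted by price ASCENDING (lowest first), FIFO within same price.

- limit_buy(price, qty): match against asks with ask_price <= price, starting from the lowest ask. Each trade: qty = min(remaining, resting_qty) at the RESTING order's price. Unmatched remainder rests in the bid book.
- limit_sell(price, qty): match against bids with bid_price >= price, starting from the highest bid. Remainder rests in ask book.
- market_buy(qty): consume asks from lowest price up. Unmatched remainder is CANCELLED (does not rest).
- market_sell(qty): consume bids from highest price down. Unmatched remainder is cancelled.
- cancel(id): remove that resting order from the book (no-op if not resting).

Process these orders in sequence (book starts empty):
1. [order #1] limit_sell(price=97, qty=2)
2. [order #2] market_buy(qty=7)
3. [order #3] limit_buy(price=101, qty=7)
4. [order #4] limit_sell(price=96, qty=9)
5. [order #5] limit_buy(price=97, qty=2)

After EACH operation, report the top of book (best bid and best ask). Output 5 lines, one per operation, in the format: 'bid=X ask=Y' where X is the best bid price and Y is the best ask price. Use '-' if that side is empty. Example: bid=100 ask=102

Answer: bid=- ask=97
bid=- ask=-
bid=101 ask=-
bid=- ask=96
bid=- ask=-

Derivation:
After op 1 [order #1] limit_sell(price=97, qty=2): fills=none; bids=[-] asks=[#1:2@97]
After op 2 [order #2] market_buy(qty=7): fills=#2x#1:2@97; bids=[-] asks=[-]
After op 3 [order #3] limit_buy(price=101, qty=7): fills=none; bids=[#3:7@101] asks=[-]
After op 4 [order #4] limit_sell(price=96, qty=9): fills=#3x#4:7@101; bids=[-] asks=[#4:2@96]
After op 5 [order #5] limit_buy(price=97, qty=2): fills=#5x#4:2@96; bids=[-] asks=[-]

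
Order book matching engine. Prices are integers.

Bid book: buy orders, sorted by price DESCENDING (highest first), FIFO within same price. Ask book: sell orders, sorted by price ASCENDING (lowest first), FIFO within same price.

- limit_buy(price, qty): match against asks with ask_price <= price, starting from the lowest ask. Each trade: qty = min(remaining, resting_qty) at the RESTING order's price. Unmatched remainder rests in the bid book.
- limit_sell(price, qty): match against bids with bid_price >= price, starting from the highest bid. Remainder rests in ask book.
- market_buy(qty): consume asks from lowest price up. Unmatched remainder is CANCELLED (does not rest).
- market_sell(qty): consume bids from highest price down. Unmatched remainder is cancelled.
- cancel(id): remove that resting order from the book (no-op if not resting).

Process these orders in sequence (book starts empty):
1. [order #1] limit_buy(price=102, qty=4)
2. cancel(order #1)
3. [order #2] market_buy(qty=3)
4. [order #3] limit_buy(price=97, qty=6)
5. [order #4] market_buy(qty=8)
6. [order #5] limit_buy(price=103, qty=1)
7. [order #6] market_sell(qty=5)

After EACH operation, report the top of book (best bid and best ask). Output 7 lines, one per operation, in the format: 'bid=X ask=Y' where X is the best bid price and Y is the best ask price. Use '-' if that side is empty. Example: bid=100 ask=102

After op 1 [order #1] limit_buy(price=102, qty=4): fills=none; bids=[#1:4@102] asks=[-]
After op 2 cancel(order #1): fills=none; bids=[-] asks=[-]
After op 3 [order #2] market_buy(qty=3): fills=none; bids=[-] asks=[-]
After op 4 [order #3] limit_buy(price=97, qty=6): fills=none; bids=[#3:6@97] asks=[-]
After op 5 [order #4] market_buy(qty=8): fills=none; bids=[#3:6@97] asks=[-]
After op 6 [order #5] limit_buy(price=103, qty=1): fills=none; bids=[#5:1@103 #3:6@97] asks=[-]
After op 7 [order #6] market_sell(qty=5): fills=#5x#6:1@103 #3x#6:4@97; bids=[#3:2@97] asks=[-]

Answer: bid=102 ask=-
bid=- ask=-
bid=- ask=-
bid=97 ask=-
bid=97 ask=-
bid=103 ask=-
bid=97 ask=-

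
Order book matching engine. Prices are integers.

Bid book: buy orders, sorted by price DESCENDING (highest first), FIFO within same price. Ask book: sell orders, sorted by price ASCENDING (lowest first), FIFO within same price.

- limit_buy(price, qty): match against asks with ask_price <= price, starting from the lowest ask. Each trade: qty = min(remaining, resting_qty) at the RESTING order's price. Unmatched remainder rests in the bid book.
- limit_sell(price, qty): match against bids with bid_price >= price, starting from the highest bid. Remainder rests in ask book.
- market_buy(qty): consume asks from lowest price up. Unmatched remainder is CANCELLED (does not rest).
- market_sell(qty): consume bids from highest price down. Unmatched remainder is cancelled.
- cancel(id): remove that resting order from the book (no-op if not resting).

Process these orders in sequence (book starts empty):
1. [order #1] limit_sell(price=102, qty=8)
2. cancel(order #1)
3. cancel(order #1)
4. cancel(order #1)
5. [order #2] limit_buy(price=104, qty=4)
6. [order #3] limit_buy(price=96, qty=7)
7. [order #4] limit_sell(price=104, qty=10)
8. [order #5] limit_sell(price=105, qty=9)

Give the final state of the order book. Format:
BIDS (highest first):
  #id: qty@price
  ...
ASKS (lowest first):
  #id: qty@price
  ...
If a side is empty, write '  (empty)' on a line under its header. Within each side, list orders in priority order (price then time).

After op 1 [order #1] limit_sell(price=102, qty=8): fills=none; bids=[-] asks=[#1:8@102]
After op 2 cancel(order #1): fills=none; bids=[-] asks=[-]
After op 3 cancel(order #1): fills=none; bids=[-] asks=[-]
After op 4 cancel(order #1): fills=none; bids=[-] asks=[-]
After op 5 [order #2] limit_buy(price=104, qty=4): fills=none; bids=[#2:4@104] asks=[-]
After op 6 [order #3] limit_buy(price=96, qty=7): fills=none; bids=[#2:4@104 #3:7@96] asks=[-]
After op 7 [order #4] limit_sell(price=104, qty=10): fills=#2x#4:4@104; bids=[#3:7@96] asks=[#4:6@104]
After op 8 [order #5] limit_sell(price=105, qty=9): fills=none; bids=[#3:7@96] asks=[#4:6@104 #5:9@105]

Answer: BIDS (highest first):
  #3: 7@96
ASKS (lowest first):
  #4: 6@104
  #5: 9@105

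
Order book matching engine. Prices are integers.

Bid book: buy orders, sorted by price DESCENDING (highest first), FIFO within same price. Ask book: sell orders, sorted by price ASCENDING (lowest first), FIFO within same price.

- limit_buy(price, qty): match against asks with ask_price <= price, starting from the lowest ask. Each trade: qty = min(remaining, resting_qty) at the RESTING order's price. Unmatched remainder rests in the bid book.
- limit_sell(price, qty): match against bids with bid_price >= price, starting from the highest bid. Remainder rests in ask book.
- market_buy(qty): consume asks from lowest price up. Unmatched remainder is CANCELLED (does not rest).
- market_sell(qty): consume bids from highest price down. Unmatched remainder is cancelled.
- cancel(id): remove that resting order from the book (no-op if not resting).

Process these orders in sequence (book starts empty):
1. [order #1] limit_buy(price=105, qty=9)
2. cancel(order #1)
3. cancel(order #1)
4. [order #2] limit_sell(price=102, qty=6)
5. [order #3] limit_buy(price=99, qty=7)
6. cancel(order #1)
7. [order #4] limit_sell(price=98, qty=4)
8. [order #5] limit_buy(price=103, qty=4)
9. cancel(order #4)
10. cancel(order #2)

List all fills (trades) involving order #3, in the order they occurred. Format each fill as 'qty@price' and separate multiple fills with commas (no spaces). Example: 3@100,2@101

Answer: 4@99

Derivation:
After op 1 [order #1] limit_buy(price=105, qty=9): fills=none; bids=[#1:9@105] asks=[-]
After op 2 cancel(order #1): fills=none; bids=[-] asks=[-]
After op 3 cancel(order #1): fills=none; bids=[-] asks=[-]
After op 4 [order #2] limit_sell(price=102, qty=6): fills=none; bids=[-] asks=[#2:6@102]
After op 5 [order #3] limit_buy(price=99, qty=7): fills=none; bids=[#3:7@99] asks=[#2:6@102]
After op 6 cancel(order #1): fills=none; bids=[#3:7@99] asks=[#2:6@102]
After op 7 [order #4] limit_sell(price=98, qty=4): fills=#3x#4:4@99; bids=[#3:3@99] asks=[#2:6@102]
After op 8 [order #5] limit_buy(price=103, qty=4): fills=#5x#2:4@102; bids=[#3:3@99] asks=[#2:2@102]
After op 9 cancel(order #4): fills=none; bids=[#3:3@99] asks=[#2:2@102]
After op 10 cancel(order #2): fills=none; bids=[#3:3@99] asks=[-]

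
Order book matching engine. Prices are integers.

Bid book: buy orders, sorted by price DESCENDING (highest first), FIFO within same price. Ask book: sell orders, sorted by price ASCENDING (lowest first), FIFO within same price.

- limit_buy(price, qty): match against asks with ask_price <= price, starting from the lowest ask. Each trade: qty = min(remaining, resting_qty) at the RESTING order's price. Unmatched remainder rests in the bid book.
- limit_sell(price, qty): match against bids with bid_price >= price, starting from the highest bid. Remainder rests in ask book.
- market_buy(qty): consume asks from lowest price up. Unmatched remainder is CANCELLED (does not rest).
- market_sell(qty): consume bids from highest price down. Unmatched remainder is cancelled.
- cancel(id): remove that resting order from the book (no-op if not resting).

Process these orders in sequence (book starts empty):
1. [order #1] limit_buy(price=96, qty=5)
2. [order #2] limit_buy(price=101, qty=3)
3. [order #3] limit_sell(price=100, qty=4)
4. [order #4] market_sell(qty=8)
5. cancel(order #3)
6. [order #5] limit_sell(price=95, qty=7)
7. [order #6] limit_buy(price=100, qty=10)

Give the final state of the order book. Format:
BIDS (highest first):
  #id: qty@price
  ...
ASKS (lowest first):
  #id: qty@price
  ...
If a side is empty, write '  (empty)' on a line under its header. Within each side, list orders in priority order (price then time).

Answer: BIDS (highest first):
  #6: 3@100
ASKS (lowest first):
  (empty)

Derivation:
After op 1 [order #1] limit_buy(price=96, qty=5): fills=none; bids=[#1:5@96] asks=[-]
After op 2 [order #2] limit_buy(price=101, qty=3): fills=none; bids=[#2:3@101 #1:5@96] asks=[-]
After op 3 [order #3] limit_sell(price=100, qty=4): fills=#2x#3:3@101; bids=[#1:5@96] asks=[#3:1@100]
After op 4 [order #4] market_sell(qty=8): fills=#1x#4:5@96; bids=[-] asks=[#3:1@100]
After op 5 cancel(order #3): fills=none; bids=[-] asks=[-]
After op 6 [order #5] limit_sell(price=95, qty=7): fills=none; bids=[-] asks=[#5:7@95]
After op 7 [order #6] limit_buy(price=100, qty=10): fills=#6x#5:7@95; bids=[#6:3@100] asks=[-]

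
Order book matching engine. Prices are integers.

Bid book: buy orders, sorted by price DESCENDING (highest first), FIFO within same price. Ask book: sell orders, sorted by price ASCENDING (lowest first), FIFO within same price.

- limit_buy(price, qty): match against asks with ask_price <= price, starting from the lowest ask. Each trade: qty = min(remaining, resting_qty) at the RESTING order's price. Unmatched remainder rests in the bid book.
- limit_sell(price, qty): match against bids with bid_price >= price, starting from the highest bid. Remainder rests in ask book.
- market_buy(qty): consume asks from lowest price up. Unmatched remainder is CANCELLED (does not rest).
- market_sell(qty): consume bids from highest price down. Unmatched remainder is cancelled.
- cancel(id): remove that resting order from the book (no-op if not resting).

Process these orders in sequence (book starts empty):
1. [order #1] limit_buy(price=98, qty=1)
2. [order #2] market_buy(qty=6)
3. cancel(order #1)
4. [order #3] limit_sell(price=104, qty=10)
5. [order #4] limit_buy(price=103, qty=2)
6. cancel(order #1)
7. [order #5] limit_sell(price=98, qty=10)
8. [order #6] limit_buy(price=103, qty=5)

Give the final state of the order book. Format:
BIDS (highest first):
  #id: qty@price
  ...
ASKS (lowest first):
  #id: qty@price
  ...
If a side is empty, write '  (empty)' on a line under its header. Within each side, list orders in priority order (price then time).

Answer: BIDS (highest first):
  (empty)
ASKS (lowest first):
  #5: 3@98
  #3: 10@104

Derivation:
After op 1 [order #1] limit_buy(price=98, qty=1): fills=none; bids=[#1:1@98] asks=[-]
After op 2 [order #2] market_buy(qty=6): fills=none; bids=[#1:1@98] asks=[-]
After op 3 cancel(order #1): fills=none; bids=[-] asks=[-]
After op 4 [order #3] limit_sell(price=104, qty=10): fills=none; bids=[-] asks=[#3:10@104]
After op 5 [order #4] limit_buy(price=103, qty=2): fills=none; bids=[#4:2@103] asks=[#3:10@104]
After op 6 cancel(order #1): fills=none; bids=[#4:2@103] asks=[#3:10@104]
After op 7 [order #5] limit_sell(price=98, qty=10): fills=#4x#5:2@103; bids=[-] asks=[#5:8@98 #3:10@104]
After op 8 [order #6] limit_buy(price=103, qty=5): fills=#6x#5:5@98; bids=[-] asks=[#5:3@98 #3:10@104]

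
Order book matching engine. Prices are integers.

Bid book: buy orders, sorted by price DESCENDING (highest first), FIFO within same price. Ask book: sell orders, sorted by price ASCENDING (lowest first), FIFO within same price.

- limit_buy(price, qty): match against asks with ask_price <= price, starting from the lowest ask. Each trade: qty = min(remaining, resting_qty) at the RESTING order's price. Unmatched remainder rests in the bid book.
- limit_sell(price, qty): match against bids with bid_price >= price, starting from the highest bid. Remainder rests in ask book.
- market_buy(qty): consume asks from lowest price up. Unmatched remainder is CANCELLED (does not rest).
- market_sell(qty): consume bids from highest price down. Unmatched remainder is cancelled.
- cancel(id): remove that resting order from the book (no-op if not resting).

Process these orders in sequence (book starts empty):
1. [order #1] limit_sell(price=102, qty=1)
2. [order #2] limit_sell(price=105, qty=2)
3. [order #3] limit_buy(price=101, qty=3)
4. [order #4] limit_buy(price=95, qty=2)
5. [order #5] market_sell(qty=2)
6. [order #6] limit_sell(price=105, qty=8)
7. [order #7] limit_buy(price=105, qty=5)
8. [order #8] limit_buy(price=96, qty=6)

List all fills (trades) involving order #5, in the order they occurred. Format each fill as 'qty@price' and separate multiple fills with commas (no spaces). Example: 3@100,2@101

After op 1 [order #1] limit_sell(price=102, qty=1): fills=none; bids=[-] asks=[#1:1@102]
After op 2 [order #2] limit_sell(price=105, qty=2): fills=none; bids=[-] asks=[#1:1@102 #2:2@105]
After op 3 [order #3] limit_buy(price=101, qty=3): fills=none; bids=[#3:3@101] asks=[#1:1@102 #2:2@105]
After op 4 [order #4] limit_buy(price=95, qty=2): fills=none; bids=[#3:3@101 #4:2@95] asks=[#1:1@102 #2:2@105]
After op 5 [order #5] market_sell(qty=2): fills=#3x#5:2@101; bids=[#3:1@101 #4:2@95] asks=[#1:1@102 #2:2@105]
After op 6 [order #6] limit_sell(price=105, qty=8): fills=none; bids=[#3:1@101 #4:2@95] asks=[#1:1@102 #2:2@105 #6:8@105]
After op 7 [order #7] limit_buy(price=105, qty=5): fills=#7x#1:1@102 #7x#2:2@105 #7x#6:2@105; bids=[#3:1@101 #4:2@95] asks=[#6:6@105]
After op 8 [order #8] limit_buy(price=96, qty=6): fills=none; bids=[#3:1@101 #8:6@96 #4:2@95] asks=[#6:6@105]

Answer: 2@101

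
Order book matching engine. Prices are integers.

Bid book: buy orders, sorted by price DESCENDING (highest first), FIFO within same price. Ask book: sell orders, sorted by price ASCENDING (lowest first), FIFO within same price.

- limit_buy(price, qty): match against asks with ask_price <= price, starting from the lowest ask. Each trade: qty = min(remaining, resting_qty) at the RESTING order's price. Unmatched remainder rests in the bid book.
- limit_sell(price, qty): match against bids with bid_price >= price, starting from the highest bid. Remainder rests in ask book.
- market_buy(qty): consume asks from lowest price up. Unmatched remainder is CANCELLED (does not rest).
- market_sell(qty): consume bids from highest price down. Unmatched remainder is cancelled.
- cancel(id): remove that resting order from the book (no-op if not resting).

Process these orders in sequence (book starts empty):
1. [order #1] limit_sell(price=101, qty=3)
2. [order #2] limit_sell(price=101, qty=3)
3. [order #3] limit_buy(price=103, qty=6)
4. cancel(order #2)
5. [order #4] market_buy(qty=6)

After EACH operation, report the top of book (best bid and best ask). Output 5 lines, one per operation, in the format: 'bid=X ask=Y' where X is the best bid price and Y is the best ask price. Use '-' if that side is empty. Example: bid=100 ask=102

Answer: bid=- ask=101
bid=- ask=101
bid=- ask=-
bid=- ask=-
bid=- ask=-

Derivation:
After op 1 [order #1] limit_sell(price=101, qty=3): fills=none; bids=[-] asks=[#1:3@101]
After op 2 [order #2] limit_sell(price=101, qty=3): fills=none; bids=[-] asks=[#1:3@101 #2:3@101]
After op 3 [order #3] limit_buy(price=103, qty=6): fills=#3x#1:3@101 #3x#2:3@101; bids=[-] asks=[-]
After op 4 cancel(order #2): fills=none; bids=[-] asks=[-]
After op 5 [order #4] market_buy(qty=6): fills=none; bids=[-] asks=[-]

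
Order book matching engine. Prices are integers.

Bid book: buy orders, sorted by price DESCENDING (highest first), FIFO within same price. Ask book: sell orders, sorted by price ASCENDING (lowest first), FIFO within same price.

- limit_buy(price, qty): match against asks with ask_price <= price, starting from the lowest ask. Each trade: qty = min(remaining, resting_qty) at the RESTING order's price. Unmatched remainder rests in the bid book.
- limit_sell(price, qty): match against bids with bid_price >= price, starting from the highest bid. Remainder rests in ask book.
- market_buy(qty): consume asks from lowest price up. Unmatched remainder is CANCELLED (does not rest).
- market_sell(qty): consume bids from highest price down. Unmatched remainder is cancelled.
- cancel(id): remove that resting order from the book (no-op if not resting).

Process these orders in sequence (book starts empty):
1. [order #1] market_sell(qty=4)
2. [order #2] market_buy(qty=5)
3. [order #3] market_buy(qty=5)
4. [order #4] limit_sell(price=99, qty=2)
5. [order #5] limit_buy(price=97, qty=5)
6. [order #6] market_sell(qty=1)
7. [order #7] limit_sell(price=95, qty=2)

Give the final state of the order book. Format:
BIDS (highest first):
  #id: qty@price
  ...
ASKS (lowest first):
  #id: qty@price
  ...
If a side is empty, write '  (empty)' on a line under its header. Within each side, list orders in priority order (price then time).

After op 1 [order #1] market_sell(qty=4): fills=none; bids=[-] asks=[-]
After op 2 [order #2] market_buy(qty=5): fills=none; bids=[-] asks=[-]
After op 3 [order #3] market_buy(qty=5): fills=none; bids=[-] asks=[-]
After op 4 [order #4] limit_sell(price=99, qty=2): fills=none; bids=[-] asks=[#4:2@99]
After op 5 [order #5] limit_buy(price=97, qty=5): fills=none; bids=[#5:5@97] asks=[#4:2@99]
After op 6 [order #6] market_sell(qty=1): fills=#5x#6:1@97; bids=[#5:4@97] asks=[#4:2@99]
After op 7 [order #7] limit_sell(price=95, qty=2): fills=#5x#7:2@97; bids=[#5:2@97] asks=[#4:2@99]

Answer: BIDS (highest first):
  #5: 2@97
ASKS (lowest first):
  #4: 2@99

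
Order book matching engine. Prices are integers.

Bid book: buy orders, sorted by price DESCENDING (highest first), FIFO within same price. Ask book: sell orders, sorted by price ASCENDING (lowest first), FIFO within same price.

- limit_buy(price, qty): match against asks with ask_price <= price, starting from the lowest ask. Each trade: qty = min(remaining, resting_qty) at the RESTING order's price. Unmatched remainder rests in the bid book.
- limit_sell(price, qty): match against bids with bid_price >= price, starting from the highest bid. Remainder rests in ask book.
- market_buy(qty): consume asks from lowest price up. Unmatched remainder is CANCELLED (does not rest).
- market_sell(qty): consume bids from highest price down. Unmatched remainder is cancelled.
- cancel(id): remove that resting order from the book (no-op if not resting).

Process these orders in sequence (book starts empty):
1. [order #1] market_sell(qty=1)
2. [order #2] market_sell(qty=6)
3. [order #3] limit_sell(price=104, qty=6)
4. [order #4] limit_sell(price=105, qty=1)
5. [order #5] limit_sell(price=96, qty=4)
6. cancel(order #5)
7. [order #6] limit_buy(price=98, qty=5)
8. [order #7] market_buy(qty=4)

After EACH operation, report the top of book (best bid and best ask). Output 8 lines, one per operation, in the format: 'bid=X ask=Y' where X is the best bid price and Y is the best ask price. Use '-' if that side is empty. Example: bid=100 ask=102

Answer: bid=- ask=-
bid=- ask=-
bid=- ask=104
bid=- ask=104
bid=- ask=96
bid=- ask=104
bid=98 ask=104
bid=98 ask=104

Derivation:
After op 1 [order #1] market_sell(qty=1): fills=none; bids=[-] asks=[-]
After op 2 [order #2] market_sell(qty=6): fills=none; bids=[-] asks=[-]
After op 3 [order #3] limit_sell(price=104, qty=6): fills=none; bids=[-] asks=[#3:6@104]
After op 4 [order #4] limit_sell(price=105, qty=1): fills=none; bids=[-] asks=[#3:6@104 #4:1@105]
After op 5 [order #5] limit_sell(price=96, qty=4): fills=none; bids=[-] asks=[#5:4@96 #3:6@104 #4:1@105]
After op 6 cancel(order #5): fills=none; bids=[-] asks=[#3:6@104 #4:1@105]
After op 7 [order #6] limit_buy(price=98, qty=5): fills=none; bids=[#6:5@98] asks=[#3:6@104 #4:1@105]
After op 8 [order #7] market_buy(qty=4): fills=#7x#3:4@104; bids=[#6:5@98] asks=[#3:2@104 #4:1@105]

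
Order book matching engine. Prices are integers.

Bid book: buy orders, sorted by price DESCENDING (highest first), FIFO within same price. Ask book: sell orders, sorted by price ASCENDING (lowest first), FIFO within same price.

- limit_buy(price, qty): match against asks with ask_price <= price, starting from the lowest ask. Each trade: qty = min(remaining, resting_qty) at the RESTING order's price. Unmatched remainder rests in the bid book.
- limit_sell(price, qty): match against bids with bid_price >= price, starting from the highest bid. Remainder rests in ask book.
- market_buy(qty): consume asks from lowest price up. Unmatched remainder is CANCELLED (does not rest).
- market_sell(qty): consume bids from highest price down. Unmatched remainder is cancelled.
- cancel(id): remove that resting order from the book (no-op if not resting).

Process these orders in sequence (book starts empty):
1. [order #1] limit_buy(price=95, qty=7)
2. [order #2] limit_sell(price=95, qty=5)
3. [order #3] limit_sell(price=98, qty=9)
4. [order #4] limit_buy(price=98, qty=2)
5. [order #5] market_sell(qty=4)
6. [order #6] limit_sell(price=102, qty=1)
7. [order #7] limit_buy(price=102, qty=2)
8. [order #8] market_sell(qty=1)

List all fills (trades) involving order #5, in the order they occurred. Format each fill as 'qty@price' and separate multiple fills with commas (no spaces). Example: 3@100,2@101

Answer: 2@95

Derivation:
After op 1 [order #1] limit_buy(price=95, qty=7): fills=none; bids=[#1:7@95] asks=[-]
After op 2 [order #2] limit_sell(price=95, qty=5): fills=#1x#2:5@95; bids=[#1:2@95] asks=[-]
After op 3 [order #3] limit_sell(price=98, qty=9): fills=none; bids=[#1:2@95] asks=[#3:9@98]
After op 4 [order #4] limit_buy(price=98, qty=2): fills=#4x#3:2@98; bids=[#1:2@95] asks=[#3:7@98]
After op 5 [order #5] market_sell(qty=4): fills=#1x#5:2@95; bids=[-] asks=[#3:7@98]
After op 6 [order #6] limit_sell(price=102, qty=1): fills=none; bids=[-] asks=[#3:7@98 #6:1@102]
After op 7 [order #7] limit_buy(price=102, qty=2): fills=#7x#3:2@98; bids=[-] asks=[#3:5@98 #6:1@102]
After op 8 [order #8] market_sell(qty=1): fills=none; bids=[-] asks=[#3:5@98 #6:1@102]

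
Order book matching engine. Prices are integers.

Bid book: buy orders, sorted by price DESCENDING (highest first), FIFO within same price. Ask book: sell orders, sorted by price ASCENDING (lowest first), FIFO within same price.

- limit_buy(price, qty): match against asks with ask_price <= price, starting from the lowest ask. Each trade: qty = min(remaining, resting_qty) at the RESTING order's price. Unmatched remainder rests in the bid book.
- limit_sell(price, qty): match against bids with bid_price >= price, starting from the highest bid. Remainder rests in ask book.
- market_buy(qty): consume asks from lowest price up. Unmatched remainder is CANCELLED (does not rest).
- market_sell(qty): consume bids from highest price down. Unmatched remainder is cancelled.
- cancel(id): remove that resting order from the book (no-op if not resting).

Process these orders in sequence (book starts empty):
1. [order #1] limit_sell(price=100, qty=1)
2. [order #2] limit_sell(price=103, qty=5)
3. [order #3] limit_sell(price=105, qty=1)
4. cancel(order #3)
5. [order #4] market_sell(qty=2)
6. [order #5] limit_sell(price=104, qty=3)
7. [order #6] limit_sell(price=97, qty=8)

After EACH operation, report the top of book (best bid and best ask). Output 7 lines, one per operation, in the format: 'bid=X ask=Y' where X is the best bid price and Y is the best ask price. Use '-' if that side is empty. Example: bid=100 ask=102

Answer: bid=- ask=100
bid=- ask=100
bid=- ask=100
bid=- ask=100
bid=- ask=100
bid=- ask=100
bid=- ask=97

Derivation:
After op 1 [order #1] limit_sell(price=100, qty=1): fills=none; bids=[-] asks=[#1:1@100]
After op 2 [order #2] limit_sell(price=103, qty=5): fills=none; bids=[-] asks=[#1:1@100 #2:5@103]
After op 3 [order #3] limit_sell(price=105, qty=1): fills=none; bids=[-] asks=[#1:1@100 #2:5@103 #3:1@105]
After op 4 cancel(order #3): fills=none; bids=[-] asks=[#1:1@100 #2:5@103]
After op 5 [order #4] market_sell(qty=2): fills=none; bids=[-] asks=[#1:1@100 #2:5@103]
After op 6 [order #5] limit_sell(price=104, qty=3): fills=none; bids=[-] asks=[#1:1@100 #2:5@103 #5:3@104]
After op 7 [order #6] limit_sell(price=97, qty=8): fills=none; bids=[-] asks=[#6:8@97 #1:1@100 #2:5@103 #5:3@104]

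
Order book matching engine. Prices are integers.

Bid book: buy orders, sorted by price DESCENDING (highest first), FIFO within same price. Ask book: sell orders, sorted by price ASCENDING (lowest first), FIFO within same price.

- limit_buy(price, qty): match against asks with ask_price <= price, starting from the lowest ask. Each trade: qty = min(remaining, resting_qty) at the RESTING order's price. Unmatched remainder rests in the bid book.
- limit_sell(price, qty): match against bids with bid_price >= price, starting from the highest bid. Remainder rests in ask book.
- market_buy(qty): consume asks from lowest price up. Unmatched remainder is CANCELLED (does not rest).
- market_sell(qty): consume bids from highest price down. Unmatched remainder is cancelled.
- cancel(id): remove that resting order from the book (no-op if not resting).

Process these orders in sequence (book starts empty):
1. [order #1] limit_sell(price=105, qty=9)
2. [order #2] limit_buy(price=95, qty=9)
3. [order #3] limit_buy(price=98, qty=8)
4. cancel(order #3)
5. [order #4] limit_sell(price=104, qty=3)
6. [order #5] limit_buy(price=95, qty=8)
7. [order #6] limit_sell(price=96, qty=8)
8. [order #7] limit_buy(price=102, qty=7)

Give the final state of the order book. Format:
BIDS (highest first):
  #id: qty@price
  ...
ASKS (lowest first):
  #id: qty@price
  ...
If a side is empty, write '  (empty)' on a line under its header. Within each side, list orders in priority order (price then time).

After op 1 [order #1] limit_sell(price=105, qty=9): fills=none; bids=[-] asks=[#1:9@105]
After op 2 [order #2] limit_buy(price=95, qty=9): fills=none; bids=[#2:9@95] asks=[#1:9@105]
After op 3 [order #3] limit_buy(price=98, qty=8): fills=none; bids=[#3:8@98 #2:9@95] asks=[#1:9@105]
After op 4 cancel(order #3): fills=none; bids=[#2:9@95] asks=[#1:9@105]
After op 5 [order #4] limit_sell(price=104, qty=3): fills=none; bids=[#2:9@95] asks=[#4:3@104 #1:9@105]
After op 6 [order #5] limit_buy(price=95, qty=8): fills=none; bids=[#2:9@95 #5:8@95] asks=[#4:3@104 #1:9@105]
After op 7 [order #6] limit_sell(price=96, qty=8): fills=none; bids=[#2:9@95 #5:8@95] asks=[#6:8@96 #4:3@104 #1:9@105]
After op 8 [order #7] limit_buy(price=102, qty=7): fills=#7x#6:7@96; bids=[#2:9@95 #5:8@95] asks=[#6:1@96 #4:3@104 #1:9@105]

Answer: BIDS (highest first):
  #2: 9@95
  #5: 8@95
ASKS (lowest first):
  #6: 1@96
  #4: 3@104
  #1: 9@105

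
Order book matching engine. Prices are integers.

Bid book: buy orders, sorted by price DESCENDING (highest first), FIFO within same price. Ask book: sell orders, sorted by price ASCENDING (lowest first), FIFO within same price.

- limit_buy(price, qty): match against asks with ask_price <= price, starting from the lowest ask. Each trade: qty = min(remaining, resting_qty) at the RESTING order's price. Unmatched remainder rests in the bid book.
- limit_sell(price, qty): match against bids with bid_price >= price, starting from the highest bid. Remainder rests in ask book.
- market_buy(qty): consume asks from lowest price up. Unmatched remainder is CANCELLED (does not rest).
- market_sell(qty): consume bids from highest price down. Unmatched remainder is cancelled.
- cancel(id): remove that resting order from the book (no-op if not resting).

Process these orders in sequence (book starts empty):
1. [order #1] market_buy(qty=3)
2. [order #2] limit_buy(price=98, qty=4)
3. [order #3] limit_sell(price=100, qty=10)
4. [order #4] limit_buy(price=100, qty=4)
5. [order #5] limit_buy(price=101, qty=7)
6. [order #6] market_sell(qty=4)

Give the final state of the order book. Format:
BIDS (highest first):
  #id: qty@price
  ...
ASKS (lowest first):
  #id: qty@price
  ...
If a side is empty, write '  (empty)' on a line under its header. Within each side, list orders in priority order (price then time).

Answer: BIDS (highest first):
  #2: 1@98
ASKS (lowest first):
  (empty)

Derivation:
After op 1 [order #1] market_buy(qty=3): fills=none; bids=[-] asks=[-]
After op 2 [order #2] limit_buy(price=98, qty=4): fills=none; bids=[#2:4@98] asks=[-]
After op 3 [order #3] limit_sell(price=100, qty=10): fills=none; bids=[#2:4@98] asks=[#3:10@100]
After op 4 [order #4] limit_buy(price=100, qty=4): fills=#4x#3:4@100; bids=[#2:4@98] asks=[#3:6@100]
After op 5 [order #5] limit_buy(price=101, qty=7): fills=#5x#3:6@100; bids=[#5:1@101 #2:4@98] asks=[-]
After op 6 [order #6] market_sell(qty=4): fills=#5x#6:1@101 #2x#6:3@98; bids=[#2:1@98] asks=[-]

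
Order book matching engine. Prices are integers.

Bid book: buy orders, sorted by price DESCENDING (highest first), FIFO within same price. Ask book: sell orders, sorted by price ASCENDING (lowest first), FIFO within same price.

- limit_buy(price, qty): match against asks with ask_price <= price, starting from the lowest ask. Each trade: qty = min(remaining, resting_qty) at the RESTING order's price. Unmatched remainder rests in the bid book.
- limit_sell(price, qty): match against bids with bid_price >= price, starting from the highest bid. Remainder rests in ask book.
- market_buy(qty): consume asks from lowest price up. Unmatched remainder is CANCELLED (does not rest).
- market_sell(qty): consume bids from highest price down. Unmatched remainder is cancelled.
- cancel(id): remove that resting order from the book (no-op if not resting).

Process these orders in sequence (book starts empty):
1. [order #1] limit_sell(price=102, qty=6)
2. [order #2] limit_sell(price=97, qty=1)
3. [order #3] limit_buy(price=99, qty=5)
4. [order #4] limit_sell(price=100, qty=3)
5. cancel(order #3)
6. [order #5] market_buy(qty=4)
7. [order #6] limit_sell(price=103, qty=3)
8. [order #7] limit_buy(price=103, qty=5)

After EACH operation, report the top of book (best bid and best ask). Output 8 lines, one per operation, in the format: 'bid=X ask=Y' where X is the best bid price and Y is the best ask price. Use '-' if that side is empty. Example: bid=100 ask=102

Answer: bid=- ask=102
bid=- ask=97
bid=99 ask=102
bid=99 ask=100
bid=- ask=100
bid=- ask=102
bid=- ask=102
bid=- ask=103

Derivation:
After op 1 [order #1] limit_sell(price=102, qty=6): fills=none; bids=[-] asks=[#1:6@102]
After op 2 [order #2] limit_sell(price=97, qty=1): fills=none; bids=[-] asks=[#2:1@97 #1:6@102]
After op 3 [order #3] limit_buy(price=99, qty=5): fills=#3x#2:1@97; bids=[#3:4@99] asks=[#1:6@102]
After op 4 [order #4] limit_sell(price=100, qty=3): fills=none; bids=[#3:4@99] asks=[#4:3@100 #1:6@102]
After op 5 cancel(order #3): fills=none; bids=[-] asks=[#4:3@100 #1:6@102]
After op 6 [order #5] market_buy(qty=4): fills=#5x#4:3@100 #5x#1:1@102; bids=[-] asks=[#1:5@102]
After op 7 [order #6] limit_sell(price=103, qty=3): fills=none; bids=[-] asks=[#1:5@102 #6:3@103]
After op 8 [order #7] limit_buy(price=103, qty=5): fills=#7x#1:5@102; bids=[-] asks=[#6:3@103]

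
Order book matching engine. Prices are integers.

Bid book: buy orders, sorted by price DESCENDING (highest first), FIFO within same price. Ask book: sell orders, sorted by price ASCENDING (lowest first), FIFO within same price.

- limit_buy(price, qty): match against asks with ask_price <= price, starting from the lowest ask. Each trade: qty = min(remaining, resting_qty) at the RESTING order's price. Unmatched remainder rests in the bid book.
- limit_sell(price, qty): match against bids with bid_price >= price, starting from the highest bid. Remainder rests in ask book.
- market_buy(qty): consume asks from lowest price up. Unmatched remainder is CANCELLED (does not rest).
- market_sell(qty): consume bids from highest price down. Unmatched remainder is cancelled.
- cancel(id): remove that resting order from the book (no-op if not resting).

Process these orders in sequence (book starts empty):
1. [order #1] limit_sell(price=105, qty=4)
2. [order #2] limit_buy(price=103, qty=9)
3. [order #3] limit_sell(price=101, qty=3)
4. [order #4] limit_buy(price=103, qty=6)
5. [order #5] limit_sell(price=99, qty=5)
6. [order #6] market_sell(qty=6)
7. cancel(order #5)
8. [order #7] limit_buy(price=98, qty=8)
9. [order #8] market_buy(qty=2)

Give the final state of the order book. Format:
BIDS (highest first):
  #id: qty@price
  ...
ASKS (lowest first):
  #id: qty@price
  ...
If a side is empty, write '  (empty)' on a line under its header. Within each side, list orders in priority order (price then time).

After op 1 [order #1] limit_sell(price=105, qty=4): fills=none; bids=[-] asks=[#1:4@105]
After op 2 [order #2] limit_buy(price=103, qty=9): fills=none; bids=[#2:9@103] asks=[#1:4@105]
After op 3 [order #3] limit_sell(price=101, qty=3): fills=#2x#3:3@103; bids=[#2:6@103] asks=[#1:4@105]
After op 4 [order #4] limit_buy(price=103, qty=6): fills=none; bids=[#2:6@103 #4:6@103] asks=[#1:4@105]
After op 5 [order #5] limit_sell(price=99, qty=5): fills=#2x#5:5@103; bids=[#2:1@103 #4:6@103] asks=[#1:4@105]
After op 6 [order #6] market_sell(qty=6): fills=#2x#6:1@103 #4x#6:5@103; bids=[#4:1@103] asks=[#1:4@105]
After op 7 cancel(order #5): fills=none; bids=[#4:1@103] asks=[#1:4@105]
After op 8 [order #7] limit_buy(price=98, qty=8): fills=none; bids=[#4:1@103 #7:8@98] asks=[#1:4@105]
After op 9 [order #8] market_buy(qty=2): fills=#8x#1:2@105; bids=[#4:1@103 #7:8@98] asks=[#1:2@105]

Answer: BIDS (highest first):
  #4: 1@103
  #7: 8@98
ASKS (lowest first):
  #1: 2@105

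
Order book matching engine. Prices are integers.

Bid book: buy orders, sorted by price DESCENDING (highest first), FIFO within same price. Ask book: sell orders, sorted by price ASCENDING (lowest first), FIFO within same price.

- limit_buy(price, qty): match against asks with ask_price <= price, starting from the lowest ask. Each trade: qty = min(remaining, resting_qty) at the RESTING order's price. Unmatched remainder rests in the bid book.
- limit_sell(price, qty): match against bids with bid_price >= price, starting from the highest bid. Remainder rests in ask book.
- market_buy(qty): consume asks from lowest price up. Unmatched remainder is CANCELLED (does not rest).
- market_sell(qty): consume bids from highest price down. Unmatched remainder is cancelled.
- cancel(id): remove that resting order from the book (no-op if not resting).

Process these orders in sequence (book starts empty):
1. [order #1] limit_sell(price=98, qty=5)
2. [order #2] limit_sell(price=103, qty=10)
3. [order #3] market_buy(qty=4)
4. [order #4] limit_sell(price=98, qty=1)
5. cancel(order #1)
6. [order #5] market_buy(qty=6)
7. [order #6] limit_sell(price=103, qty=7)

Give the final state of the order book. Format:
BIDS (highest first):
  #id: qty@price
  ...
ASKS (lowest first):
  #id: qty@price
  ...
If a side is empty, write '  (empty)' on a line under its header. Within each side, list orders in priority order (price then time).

Answer: BIDS (highest first):
  (empty)
ASKS (lowest first):
  #2: 5@103
  #6: 7@103

Derivation:
After op 1 [order #1] limit_sell(price=98, qty=5): fills=none; bids=[-] asks=[#1:5@98]
After op 2 [order #2] limit_sell(price=103, qty=10): fills=none; bids=[-] asks=[#1:5@98 #2:10@103]
After op 3 [order #3] market_buy(qty=4): fills=#3x#1:4@98; bids=[-] asks=[#1:1@98 #2:10@103]
After op 4 [order #4] limit_sell(price=98, qty=1): fills=none; bids=[-] asks=[#1:1@98 #4:1@98 #2:10@103]
After op 5 cancel(order #1): fills=none; bids=[-] asks=[#4:1@98 #2:10@103]
After op 6 [order #5] market_buy(qty=6): fills=#5x#4:1@98 #5x#2:5@103; bids=[-] asks=[#2:5@103]
After op 7 [order #6] limit_sell(price=103, qty=7): fills=none; bids=[-] asks=[#2:5@103 #6:7@103]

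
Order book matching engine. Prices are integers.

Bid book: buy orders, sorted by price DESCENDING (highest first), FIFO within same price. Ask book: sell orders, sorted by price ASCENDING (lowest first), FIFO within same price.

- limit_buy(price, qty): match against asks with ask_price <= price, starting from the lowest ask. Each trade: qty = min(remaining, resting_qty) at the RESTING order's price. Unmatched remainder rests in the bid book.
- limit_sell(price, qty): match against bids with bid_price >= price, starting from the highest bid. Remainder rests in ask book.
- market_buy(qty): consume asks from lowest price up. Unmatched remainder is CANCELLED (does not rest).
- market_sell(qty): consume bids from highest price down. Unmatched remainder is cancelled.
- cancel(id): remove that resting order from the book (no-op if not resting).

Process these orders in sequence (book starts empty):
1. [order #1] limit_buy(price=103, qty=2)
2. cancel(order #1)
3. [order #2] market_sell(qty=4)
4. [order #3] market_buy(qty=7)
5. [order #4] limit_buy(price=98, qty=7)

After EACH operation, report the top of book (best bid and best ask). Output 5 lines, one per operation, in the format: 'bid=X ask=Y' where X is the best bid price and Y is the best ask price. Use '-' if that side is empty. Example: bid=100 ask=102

After op 1 [order #1] limit_buy(price=103, qty=2): fills=none; bids=[#1:2@103] asks=[-]
After op 2 cancel(order #1): fills=none; bids=[-] asks=[-]
After op 3 [order #2] market_sell(qty=4): fills=none; bids=[-] asks=[-]
After op 4 [order #3] market_buy(qty=7): fills=none; bids=[-] asks=[-]
After op 5 [order #4] limit_buy(price=98, qty=7): fills=none; bids=[#4:7@98] asks=[-]

Answer: bid=103 ask=-
bid=- ask=-
bid=- ask=-
bid=- ask=-
bid=98 ask=-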